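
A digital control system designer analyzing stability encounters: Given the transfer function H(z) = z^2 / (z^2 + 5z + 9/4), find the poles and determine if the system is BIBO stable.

Poles are roots of the denominator: z^2 + 5z + 9/4 = 0.
Quadratic formula: z = [-(5) +/- sqrt((5)^2 - 4*(9/4))] / 2
Discriminant = 25 - 9 = 16; sqrt = 4.
z = (-5 +/- 4) / 2 => z = -1/2 or z = -9/2.
|p1| = 9/2, |p2| = 1/2.
For BIBO stability, all poles must lie inside the unit circle (|p| < 1).
System is UNSTABLE since at least one |p| >= 1.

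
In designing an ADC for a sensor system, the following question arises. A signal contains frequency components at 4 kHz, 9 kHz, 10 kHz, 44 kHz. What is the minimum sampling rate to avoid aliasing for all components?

The highest frequency component is f_max = 44 kHz.
Nyquist rate = 2 * f_max = 2 * 44 kHz = 88 kHz.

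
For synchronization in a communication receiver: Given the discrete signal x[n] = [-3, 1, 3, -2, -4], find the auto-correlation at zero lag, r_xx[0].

The auto-correlation at zero lag r_xx[0] equals the signal energy.
r_xx[0] = sum of x[n]^2 = (-3)^2 + 1^2 + 3^2 + (-2)^2 + (-4)^2
= 9 + 1 + 9 + 4 + 16 = 39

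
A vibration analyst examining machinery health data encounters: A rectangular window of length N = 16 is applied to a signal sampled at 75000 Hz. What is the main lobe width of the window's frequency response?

For a rectangular window of length N,
the main lobe width in frequency is 2*f_s/N.
= 2*75000/16 = 9375 Hz
This determines the minimum frequency separation for resolving two sinusoids.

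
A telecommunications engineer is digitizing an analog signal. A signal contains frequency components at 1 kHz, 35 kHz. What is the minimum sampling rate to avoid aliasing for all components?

The highest frequency component is f_max = 35 kHz.
Nyquist rate = 2 * f_max = 2 * 35 kHz = 70 kHz.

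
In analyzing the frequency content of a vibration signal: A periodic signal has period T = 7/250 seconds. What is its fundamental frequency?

The fundamental frequency is the reciprocal of the period.
f = 1/T = 1/(7/250) = 250/7 Hz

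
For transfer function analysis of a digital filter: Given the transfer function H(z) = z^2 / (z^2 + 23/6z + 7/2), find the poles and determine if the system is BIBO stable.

Poles are roots of the denominator: z^2 + 23/6z + 7/2 = 0.
Quadratic formula: z = [-(23/6) +/- sqrt((23/6)^2 - 4*(7/2))] / 2
Discriminant = 529/36 - 14 = 25/36; sqrt = 5/6.
z = (-23/6 +/- 5/6) / 2 => z = -3/2 or z = -7/3.
|p1| = 7/3, |p2| = 3/2.
For BIBO stability, all poles must lie inside the unit circle (|p| < 1).
System is UNSTABLE since at least one |p| >= 1.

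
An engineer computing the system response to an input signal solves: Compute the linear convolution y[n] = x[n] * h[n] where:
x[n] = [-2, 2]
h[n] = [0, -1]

y[n] = sum_k x[k]*h[n-k]. Output length = len(x) + len(h) - 1 = 2 + 2 - 1 = 3.
y[0] = -2*0 = 0
y[1] = 2*0 + -2*-1 = 2
y[2] = 2*-1 = -2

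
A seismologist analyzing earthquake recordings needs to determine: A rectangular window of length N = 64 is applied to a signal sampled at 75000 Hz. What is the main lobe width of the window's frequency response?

For a rectangular window of length N,
the main lobe width in frequency is 2*f_s/N.
= 2*75000/64 = 9375/4 Hz
This determines the minimum frequency separation for resolving two sinusoids.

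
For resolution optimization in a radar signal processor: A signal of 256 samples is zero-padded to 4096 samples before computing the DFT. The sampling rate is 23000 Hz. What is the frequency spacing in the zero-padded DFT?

Original DFT: N = 256, resolution = f_s/N = 23000/256 = 2875/32 Hz
Zero-padded DFT: N = 4096, resolution = f_s/N = 23000/4096 = 2875/512 Hz
Zero-padding interpolates the spectrum (finer frequency grid)
but does NOT improve the true spectral resolution (ability to resolve close frequencies).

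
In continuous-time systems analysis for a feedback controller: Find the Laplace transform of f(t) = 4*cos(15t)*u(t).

Standard pair: cos(wt)*u(t) <-> s/(s^2+w^2)
With w = 15: L{4*cos(15t)*u(t)} = 4s/(s^2+225)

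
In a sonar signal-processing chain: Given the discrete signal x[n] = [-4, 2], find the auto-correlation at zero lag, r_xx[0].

The auto-correlation at zero lag r_xx[0] equals the signal energy.
r_xx[0] = sum of x[n]^2 = (-4)^2 + 2^2
= 16 + 4 = 20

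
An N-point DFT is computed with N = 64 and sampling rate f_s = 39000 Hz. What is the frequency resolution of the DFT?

DFT frequency resolution = f_s / N
= 39000 / 64 = 4875/8 Hz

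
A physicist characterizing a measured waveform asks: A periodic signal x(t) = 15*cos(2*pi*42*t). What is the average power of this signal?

Average power of A*cos(wt) is A^2/2.
P = 15^2 / 2 = 225/2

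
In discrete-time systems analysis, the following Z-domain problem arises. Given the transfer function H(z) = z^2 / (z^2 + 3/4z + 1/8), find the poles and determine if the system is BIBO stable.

Poles are roots of the denominator: z^2 + 3/4z + 1/8 = 0.
Quadratic formula: z = [-(3/4) +/- sqrt((3/4)^2 - 4*(1/8))] / 2
Discriminant = 9/16 - 1/2 = 1/16; sqrt = 1/4.
z = (-3/4 +/- 1/4) / 2 => z = -1/4 or z = -1/2.
|p1| = 1/2, |p2| = 1/4.
For BIBO stability, all poles must lie inside the unit circle (|p| < 1).
System is STABLE since both |p| < 1.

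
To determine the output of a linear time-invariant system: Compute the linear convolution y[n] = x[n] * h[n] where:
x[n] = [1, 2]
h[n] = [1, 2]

y[n] = sum_k x[k]*h[n-k]. Output length = len(x) + len(h) - 1 = 2 + 2 - 1 = 3.
y[0] = 1*1 = 1
y[1] = 2*1 + 1*2 = 4
y[2] = 2*2 = 4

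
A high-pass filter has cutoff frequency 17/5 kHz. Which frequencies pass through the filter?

A high-pass filter passes all frequencies above the cutoff frequency 17/5 kHz and attenuates lower frequencies.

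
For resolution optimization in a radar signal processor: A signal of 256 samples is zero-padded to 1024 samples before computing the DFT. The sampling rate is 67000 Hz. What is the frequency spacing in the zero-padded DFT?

Original DFT: N = 256, resolution = f_s/N = 67000/256 = 8375/32 Hz
Zero-padded DFT: N = 1024, resolution = f_s/N = 67000/1024 = 8375/128 Hz
Zero-padding interpolates the spectrum (finer frequency grid)
but does NOT improve the true spectral resolution (ability to resolve close frequencies).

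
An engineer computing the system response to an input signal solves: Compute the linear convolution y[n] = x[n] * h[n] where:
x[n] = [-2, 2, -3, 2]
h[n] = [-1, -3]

y[n] = sum_k x[k]*h[n-k]. Output length = len(x) + len(h) - 1 = 4 + 2 - 1 = 5.
y[0] = -2*-1 = 2
y[1] = 2*-1 + -2*-3 = 4
y[2] = -3*-1 + 2*-3 = -3
y[3] = 2*-1 + -3*-3 = 7
y[4] = 2*-3 = -6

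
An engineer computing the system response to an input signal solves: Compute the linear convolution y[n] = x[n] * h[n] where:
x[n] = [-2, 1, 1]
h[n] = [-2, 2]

y[n] = sum_k x[k]*h[n-k]. Output length = len(x) + len(h) - 1 = 3 + 2 - 1 = 4.
y[0] = -2*-2 = 4
y[1] = 1*-2 + -2*2 = -6
y[2] = 1*-2 + 1*2 = 0
y[3] = 1*2 = 2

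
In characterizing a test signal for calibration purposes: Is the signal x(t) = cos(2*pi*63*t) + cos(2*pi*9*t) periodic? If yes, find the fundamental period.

f1 = 63 Hz, f2 = 9 Hz
Period T1 = 1/63, T2 = 1/9
Ratio T1/T2 = 9/63, which is rational.
The signal is periodic with fundamental period T = 1/GCD(63,9) = 1/9 s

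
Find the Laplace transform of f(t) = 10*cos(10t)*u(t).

Standard pair: cos(wt)*u(t) <-> s/(s^2+w^2)
With w = 10: L{10*cos(10t)*u(t)} = 10s/(s^2+100)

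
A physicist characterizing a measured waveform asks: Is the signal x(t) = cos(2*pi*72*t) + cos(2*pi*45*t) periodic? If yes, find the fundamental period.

f1 = 72 Hz, f2 = 45 Hz
Period T1 = 1/72, T2 = 1/45
Ratio T1/T2 = 45/72, which is rational.
The signal is periodic with fundamental period T = 1/GCD(72,45) = 1/9 s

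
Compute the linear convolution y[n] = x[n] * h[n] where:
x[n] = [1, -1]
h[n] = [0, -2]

y[n] = sum_k x[k]*h[n-k]. Output length = len(x) + len(h) - 1 = 2 + 2 - 1 = 3.
y[0] = 1*0 = 0
y[1] = -1*0 + 1*-2 = -2
y[2] = -1*-2 = 2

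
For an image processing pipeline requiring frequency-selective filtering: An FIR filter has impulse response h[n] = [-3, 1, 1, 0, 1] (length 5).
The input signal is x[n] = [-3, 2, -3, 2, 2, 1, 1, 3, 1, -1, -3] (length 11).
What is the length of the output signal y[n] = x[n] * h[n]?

For linear convolution, the output length is:
len(y) = len(x) + len(h) - 1 = 11 + 5 - 1 = 15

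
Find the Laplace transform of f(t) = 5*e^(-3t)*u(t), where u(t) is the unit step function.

Standard Laplace transform pair:
e^(-at)*u(t) <-> 1/(s+a)
With a = 3: L{5*e^(-3t)*u(t)} = 5/(s+3), ROC: Re(s) > -3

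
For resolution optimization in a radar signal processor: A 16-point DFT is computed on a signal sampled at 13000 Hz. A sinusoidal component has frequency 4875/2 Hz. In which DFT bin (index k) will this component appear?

DFT frequency resolution = f_s/N = 13000/16 = 1625/2 Hz
Bin index k = f_signal / resolution = 4875/2 / 1625/2 = 3
The signal frequency 4875/2 Hz falls in DFT bin k = 3.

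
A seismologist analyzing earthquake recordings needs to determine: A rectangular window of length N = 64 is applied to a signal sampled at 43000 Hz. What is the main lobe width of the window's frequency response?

For a rectangular window of length N,
the main lobe width in frequency is 2*f_s/N.
= 2*43000/64 = 5375/4 Hz
This determines the minimum frequency separation for resolving two sinusoids.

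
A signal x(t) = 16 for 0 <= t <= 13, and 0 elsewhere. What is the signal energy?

Energy = integral of |x(t)|^2 dt over the signal duration
= 16^2 * 13 = 256 * 13 = 3328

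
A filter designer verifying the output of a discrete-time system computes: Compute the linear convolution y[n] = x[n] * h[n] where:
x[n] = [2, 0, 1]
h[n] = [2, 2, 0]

y[n] = sum_k x[k]*h[n-k]. Output length = len(x) + len(h) - 1 = 3 + 3 - 1 = 5.
y[0] = 2*2 = 4
y[1] = 0*2 + 2*2 = 4
y[2] = 1*2 + 0*2 + 2*0 = 2
y[3] = 1*2 + 0*0 = 2
y[4] = 1*0 = 0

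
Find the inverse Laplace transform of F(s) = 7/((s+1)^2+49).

Standard pair: w/((s+a)^2+w^2) <-> e^(-at)*sin(wt)*u(t)
With a=1, w=7: f(t) = e^(-t)*sin(7t)*u(t)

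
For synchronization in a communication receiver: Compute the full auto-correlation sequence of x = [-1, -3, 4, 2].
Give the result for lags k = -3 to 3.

r_xx[k] = sum_m x[m]*x[m+k], indexed from 0, for k = -3 to 3:
  r_xx[-3] = x[3]*x[0] = -2
  r_xx[-2] = x[2]*x[0] + x[3]*x[1] = -10
  r_xx[-1] = x[1]*x[0] + x[2]*x[1] + x[3]*x[2] = -1
  r_xx[0] = x[0]*x[0] + x[1]*x[1] + x[2]*x[2] + x[3]*x[3] = 30
  r_xx[1] = x[0]*x[1] + x[1]*x[2] + x[2]*x[3] = -1
  r_xx[2] = x[0]*x[2] + x[1]*x[3] = -10
  r_xx[3] = x[0]*x[3] = -2
r_xx = [-2, -10, -1, 30, -1, -10, -2]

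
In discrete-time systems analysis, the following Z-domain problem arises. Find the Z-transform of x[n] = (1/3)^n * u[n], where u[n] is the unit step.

The Z-transform of a^n * u[n] is z/(z-a) for |z| > |a|.
Here a = 1/3, so X(z) = z/(z - (1/3)) = 3z/(3z - 1)
ROC: |z| > 1/3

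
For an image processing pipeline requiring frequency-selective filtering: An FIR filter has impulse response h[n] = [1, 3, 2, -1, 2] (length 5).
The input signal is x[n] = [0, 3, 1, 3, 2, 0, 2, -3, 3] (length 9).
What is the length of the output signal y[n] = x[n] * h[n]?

For linear convolution, the output length is:
len(y) = len(x) + len(h) - 1 = 9 + 5 - 1 = 13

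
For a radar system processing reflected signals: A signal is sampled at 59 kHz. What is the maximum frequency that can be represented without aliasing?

The maximum frequency that can be represented without aliasing
is the Nyquist frequency: f_max = f_s / 2 = 59 kHz / 2 = 59/2 kHz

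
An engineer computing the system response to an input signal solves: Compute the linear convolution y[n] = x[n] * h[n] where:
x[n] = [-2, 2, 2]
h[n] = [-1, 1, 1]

y[n] = sum_k x[k]*h[n-k]. Output length = len(x) + len(h) - 1 = 3 + 3 - 1 = 5.
y[0] = -2*-1 = 2
y[1] = 2*-1 + -2*1 = -4
y[2] = 2*-1 + 2*1 + -2*1 = -2
y[3] = 2*1 + 2*1 = 4
y[4] = 2*1 = 2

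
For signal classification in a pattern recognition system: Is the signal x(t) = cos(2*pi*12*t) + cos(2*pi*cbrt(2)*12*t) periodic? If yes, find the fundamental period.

f1 = 12 Hz, f2 = 12*cbrt(2) Hz
Ratio f2/f1 = cbrt(2), which is irrational.
Since the frequency ratio is irrational, no common period exists.
The signal is not periodic.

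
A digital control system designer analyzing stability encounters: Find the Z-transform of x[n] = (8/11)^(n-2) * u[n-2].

Time-shifting property: if X(z) = Z{x[n]}, then Z{x[n-d]} = z^(-d) * X(z)
X(z) = z/(z - 8/11) for x[n] = (8/11)^n * u[n]
Z{x[n-2]} = z^(-2) * z/(z - 8/11) = z^(-1)/(z - 8/11)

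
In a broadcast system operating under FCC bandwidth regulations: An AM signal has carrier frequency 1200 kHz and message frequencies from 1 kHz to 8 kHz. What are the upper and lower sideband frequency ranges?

Upper sideband (USB) = fc + [fm_low, fm_high] = 1200 + [1, 8] = [1201, 1208] kHz
Lower sideband (LSB) = fc - [fm_high, fm_low] = 1200 - [8, 1] = [1192, 1199] kHz
Total occupied spectrum: 1192 kHz to 1208 kHz (plus carrier at 1200 kHz)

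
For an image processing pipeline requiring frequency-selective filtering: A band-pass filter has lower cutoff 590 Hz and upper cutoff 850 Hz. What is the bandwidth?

Bandwidth = f_high - f_low
= 850 Hz - 590 Hz = 260 Hz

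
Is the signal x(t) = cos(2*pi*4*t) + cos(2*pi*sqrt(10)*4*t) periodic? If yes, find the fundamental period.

f1 = 4 Hz, f2 = 4*sqrt(10) Hz
Ratio f2/f1 = sqrt(10), which is irrational.
Since the frequency ratio is irrational, no common period exists.
The signal is not periodic.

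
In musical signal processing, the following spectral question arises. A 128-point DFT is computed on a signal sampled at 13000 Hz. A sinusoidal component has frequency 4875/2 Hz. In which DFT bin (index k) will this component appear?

DFT frequency resolution = f_s/N = 13000/128 = 1625/16 Hz
Bin index k = f_signal / resolution = 4875/2 / 1625/16 = 24
The signal frequency 4875/2 Hz falls in DFT bin k = 24.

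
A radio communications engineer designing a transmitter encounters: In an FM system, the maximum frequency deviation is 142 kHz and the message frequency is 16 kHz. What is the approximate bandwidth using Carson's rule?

Carson's rule: BW = 2*(delta_f + f_m)
= 2*(142 + 16) kHz = 316 kHz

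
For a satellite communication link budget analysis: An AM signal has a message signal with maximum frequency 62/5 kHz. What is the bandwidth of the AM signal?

In AM (double-sideband), the bandwidth is twice the message frequency.
BW = 2 * f_m = 2 * 62/5 kHz = 124/5 kHz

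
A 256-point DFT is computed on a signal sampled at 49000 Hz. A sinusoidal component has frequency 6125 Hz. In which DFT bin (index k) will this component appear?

DFT frequency resolution = f_s/N = 49000/256 = 6125/32 Hz
Bin index k = f_signal / resolution = 6125 / 6125/32 = 32
The signal frequency 6125 Hz falls in DFT bin k = 32.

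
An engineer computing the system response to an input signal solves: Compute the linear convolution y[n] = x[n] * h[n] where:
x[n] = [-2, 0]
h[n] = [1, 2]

y[n] = sum_k x[k]*h[n-k]. Output length = len(x) + len(h) - 1 = 2 + 2 - 1 = 3.
y[0] = -2*1 = -2
y[1] = 0*1 + -2*2 = -4
y[2] = 0*2 = 0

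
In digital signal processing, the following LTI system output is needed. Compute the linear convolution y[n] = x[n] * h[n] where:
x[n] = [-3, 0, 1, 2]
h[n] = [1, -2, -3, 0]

y[n] = sum_k x[k]*h[n-k]. Output length = len(x) + len(h) - 1 = 4 + 4 - 1 = 7.
y[0] = -3*1 = -3
y[1] = 0*1 + -3*-2 = 6
y[2] = 1*1 + 0*-2 + -3*-3 = 10
y[3] = 2*1 + 1*-2 + 0*-3 + -3*0 = 0
y[4] = 2*-2 + 1*-3 + 0*0 = -7
y[5] = 2*-3 + 1*0 = -6
y[6] = 2*0 = 0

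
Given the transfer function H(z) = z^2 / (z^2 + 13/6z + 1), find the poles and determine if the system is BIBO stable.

Poles are roots of the denominator: z^2 + 13/6z + 1 = 0.
Quadratic formula: z = [-(13/6) +/- sqrt((13/6)^2 - 4*(1))] / 2
Discriminant = 169/36 - 4 = 25/36; sqrt = 5/6.
z = (-13/6 +/- 5/6) / 2 => z = -2/3 or z = -3/2.
|p1| = 3/2, |p2| = 2/3.
For BIBO stability, all poles must lie inside the unit circle (|p| < 1).
System is UNSTABLE since at least one |p| >= 1.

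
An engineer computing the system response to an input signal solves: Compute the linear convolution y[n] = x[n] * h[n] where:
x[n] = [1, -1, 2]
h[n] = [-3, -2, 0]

y[n] = sum_k x[k]*h[n-k]. Output length = len(x) + len(h) - 1 = 3 + 3 - 1 = 5.
y[0] = 1*-3 = -3
y[1] = -1*-3 + 1*-2 = 1
y[2] = 2*-3 + -1*-2 + 1*0 = -4
y[3] = 2*-2 + -1*0 = -4
y[4] = 2*0 = 0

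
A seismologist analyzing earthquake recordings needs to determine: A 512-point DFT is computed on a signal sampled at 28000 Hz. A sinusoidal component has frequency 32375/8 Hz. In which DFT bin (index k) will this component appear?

DFT frequency resolution = f_s/N = 28000/512 = 875/16 Hz
Bin index k = f_signal / resolution = 32375/8 / 875/16 = 74
The signal frequency 32375/8 Hz falls in DFT bin k = 74.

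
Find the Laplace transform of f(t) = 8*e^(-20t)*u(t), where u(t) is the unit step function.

Standard Laplace transform pair:
e^(-at)*u(t) <-> 1/(s+a)
With a = 20: L{8*e^(-20t)*u(t)} = 8/(s+20), ROC: Re(s) > -20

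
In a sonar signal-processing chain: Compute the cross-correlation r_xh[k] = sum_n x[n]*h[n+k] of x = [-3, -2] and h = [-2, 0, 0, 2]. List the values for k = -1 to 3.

Both sequences indexed from 0 and zero outside their support.
Lags with overlap: k = -1 to 3.
  r_xh[-1] = x[1]*h[0] = 4
  r_xh[0] = x[0]*h[0] + x[1]*h[1] = 6
  r_xh[1] = x[0]*h[1] + x[1]*h[2] = 0
  r_xh[2] = x[0]*h[2] + x[1]*h[3] = -4
  r_xh[3] = x[0]*h[3] = -6
r_xh = [4, 6, 0, -4, -6] (for k = -1, ..., 3)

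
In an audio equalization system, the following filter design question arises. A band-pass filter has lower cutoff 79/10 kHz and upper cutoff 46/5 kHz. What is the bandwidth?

Bandwidth = f_high - f_low
= 46/5 kHz - 79/10 kHz = 13/10 kHz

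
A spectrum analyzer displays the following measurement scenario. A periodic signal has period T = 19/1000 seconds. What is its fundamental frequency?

The fundamental frequency is the reciprocal of the period.
f = 1/T = 1/(19/1000) = 1000/19 Hz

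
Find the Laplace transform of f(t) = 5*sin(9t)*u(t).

Standard pair: sin(wt)*u(t) <-> w/(s^2+w^2)
With w = 9: L{5*sin(9t)*u(t)} = 45/(s^2+81)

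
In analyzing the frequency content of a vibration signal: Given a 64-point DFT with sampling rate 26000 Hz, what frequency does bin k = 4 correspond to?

The frequency of DFT bin k is: f_k = k * f_s / N
f_4 = 4 * 26000 / 64 = 1625 Hz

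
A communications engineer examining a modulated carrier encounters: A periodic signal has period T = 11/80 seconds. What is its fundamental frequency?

The fundamental frequency is the reciprocal of the period.
f = 1/T = 1/(11/80) = 80/11 Hz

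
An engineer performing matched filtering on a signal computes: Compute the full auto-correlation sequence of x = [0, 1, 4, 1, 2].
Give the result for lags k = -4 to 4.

r_xx[k] = sum_m x[m]*x[m+k], indexed from 0, for k = -4 to 4:
  r_xx[-4] = x[4]*x[0] = 0
  r_xx[-3] = x[3]*x[0] + x[4]*x[1] = 2
  r_xx[-2] = x[2]*x[0] + x[3]*x[1] + x[4]*x[2] = 9
  r_xx[-1] = x[1]*x[0] + x[2]*x[1] + x[3]*x[2] + x[4]*x[3] = 10
  r_xx[0] = x[0]*x[0] + x[1]*x[1] + x[2]*x[2] + x[3]*x[3] + x[4]*x[4] = 22
  r_xx[1] = x[0]*x[1] + x[1]*x[2] + x[2]*x[3] + x[3]*x[4] = 10
  r_xx[2] = x[0]*x[2] + x[1]*x[3] + x[2]*x[4] = 9
  r_xx[3] = x[0]*x[3] + x[1]*x[4] = 2
  r_xx[4] = x[0]*x[4] = 0
r_xx = [0, 2, 9, 10, 22, 10, 9, 2, 0]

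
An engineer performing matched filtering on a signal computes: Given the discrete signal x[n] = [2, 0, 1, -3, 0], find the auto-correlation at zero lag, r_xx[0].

The auto-correlation at zero lag r_xx[0] equals the signal energy.
r_xx[0] = sum of x[n]^2 = 2^2 + 0^2 + 1^2 + (-3)^2 + 0^2
= 4 + 0 + 1 + 9 + 0 = 14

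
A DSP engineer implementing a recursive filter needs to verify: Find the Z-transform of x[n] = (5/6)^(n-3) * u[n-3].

Time-shifting property: if X(z) = Z{x[n]}, then Z{x[n-d]} = z^(-d) * X(z)
X(z) = z/(z - 5/6) for x[n] = (5/6)^n * u[n]
Z{x[n-3]} = z^(-3) * z/(z - 5/6) = z^(-2)/(z - 5/6)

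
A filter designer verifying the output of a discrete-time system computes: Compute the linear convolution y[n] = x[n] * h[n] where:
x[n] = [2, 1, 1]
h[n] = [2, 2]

y[n] = sum_k x[k]*h[n-k]. Output length = len(x) + len(h) - 1 = 3 + 2 - 1 = 4.
y[0] = 2*2 = 4
y[1] = 1*2 + 2*2 = 6
y[2] = 1*2 + 1*2 = 4
y[3] = 1*2 = 2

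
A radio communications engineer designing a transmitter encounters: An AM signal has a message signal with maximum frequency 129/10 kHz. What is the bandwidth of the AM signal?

In AM (double-sideband), the bandwidth is twice the message frequency.
BW = 2 * f_m = 2 * 129/10 kHz = 129/5 kHz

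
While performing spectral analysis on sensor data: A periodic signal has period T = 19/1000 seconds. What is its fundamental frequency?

The fundamental frequency is the reciprocal of the period.
f = 1/T = 1/(19/1000) = 1000/19 Hz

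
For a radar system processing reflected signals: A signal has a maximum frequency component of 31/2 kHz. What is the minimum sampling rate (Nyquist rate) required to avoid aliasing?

By the Nyquist-Shannon sampling theorem,
the minimum sampling rate (Nyquist rate) must be at least 2 * f_max.
Nyquist rate = 2 * 31/2 kHz = 31 kHz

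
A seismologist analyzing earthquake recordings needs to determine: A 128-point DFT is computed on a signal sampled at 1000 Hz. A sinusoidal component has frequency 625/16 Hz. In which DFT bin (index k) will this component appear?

DFT frequency resolution = f_s/N = 1000/128 = 125/16 Hz
Bin index k = f_signal / resolution = 625/16 / 125/16 = 5
The signal frequency 625/16 Hz falls in DFT bin k = 5.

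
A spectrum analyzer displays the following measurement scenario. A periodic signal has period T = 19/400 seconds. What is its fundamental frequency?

The fundamental frequency is the reciprocal of the period.
f = 1/T = 1/(19/400) = 400/19 Hz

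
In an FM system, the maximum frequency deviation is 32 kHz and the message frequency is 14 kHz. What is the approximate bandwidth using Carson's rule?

Carson's rule: BW = 2*(delta_f + f_m)
= 2*(32 + 14) kHz = 92 kHz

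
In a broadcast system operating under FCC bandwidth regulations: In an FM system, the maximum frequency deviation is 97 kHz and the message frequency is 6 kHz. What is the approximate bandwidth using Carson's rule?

Carson's rule: BW = 2*(delta_f + f_m)
= 2*(97 + 6) kHz = 206 kHz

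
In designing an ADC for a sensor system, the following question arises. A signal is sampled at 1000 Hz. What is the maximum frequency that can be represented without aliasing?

The maximum frequency that can be represented without aliasing
is the Nyquist frequency: f_max = f_s / 2 = 1000 Hz / 2 = 500 Hz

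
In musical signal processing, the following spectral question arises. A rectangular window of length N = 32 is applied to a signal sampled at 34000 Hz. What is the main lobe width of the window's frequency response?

For a rectangular window of length N,
the main lobe width in frequency is 2*f_s/N.
= 2*34000/32 = 2125 Hz
This determines the minimum frequency separation for resolving two sinusoids.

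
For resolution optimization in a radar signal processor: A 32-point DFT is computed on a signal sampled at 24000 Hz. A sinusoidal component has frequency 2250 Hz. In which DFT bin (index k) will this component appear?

DFT frequency resolution = f_s/N = 24000/32 = 750 Hz
Bin index k = f_signal / resolution = 2250 / 750 = 3
The signal frequency 2250 Hz falls in DFT bin k = 3.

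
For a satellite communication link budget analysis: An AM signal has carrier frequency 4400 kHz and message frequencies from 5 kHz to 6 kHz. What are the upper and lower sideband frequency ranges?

Upper sideband (USB) = fc + [fm_low, fm_high] = 4400 + [5, 6] = [4405, 4406] kHz
Lower sideband (LSB) = fc - [fm_high, fm_low] = 4400 - [6, 5] = [4394, 4395] kHz
Total occupied spectrum: 4394 kHz to 4406 kHz (plus carrier at 4400 kHz)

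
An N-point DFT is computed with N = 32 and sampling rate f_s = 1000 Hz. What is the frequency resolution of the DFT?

DFT frequency resolution = f_s / N
= 1000 / 32 = 125/4 Hz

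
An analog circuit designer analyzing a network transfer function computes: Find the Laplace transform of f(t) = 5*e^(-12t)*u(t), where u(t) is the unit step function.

Standard Laplace transform pair:
e^(-at)*u(t) <-> 1/(s+a)
With a = 12: L{5*e^(-12t)*u(t)} = 5/(s+12), ROC: Re(s) > -12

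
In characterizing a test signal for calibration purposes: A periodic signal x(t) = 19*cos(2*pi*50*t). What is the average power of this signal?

Average power of A*cos(wt) is A^2/2.
P = 19^2 / 2 = 361/2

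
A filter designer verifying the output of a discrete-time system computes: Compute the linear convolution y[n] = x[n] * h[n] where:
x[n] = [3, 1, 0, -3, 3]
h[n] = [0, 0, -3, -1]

y[n] = sum_k x[k]*h[n-k]. Output length = len(x) + len(h) - 1 = 5 + 4 - 1 = 8.
y[0] = 3*0 = 0
y[1] = 1*0 + 3*0 = 0
y[2] = 0*0 + 1*0 + 3*-3 = -9
y[3] = -3*0 + 0*0 + 1*-3 + 3*-1 = -6
y[4] = 3*0 + -3*0 + 0*-3 + 1*-1 = -1
y[5] = 3*0 + -3*-3 + 0*-1 = 9
y[6] = 3*-3 + -3*-1 = -6
y[7] = 3*-1 = -3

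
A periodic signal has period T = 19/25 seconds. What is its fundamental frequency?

The fundamental frequency is the reciprocal of the period.
f = 1/T = 1/(19/25) = 25/19 Hz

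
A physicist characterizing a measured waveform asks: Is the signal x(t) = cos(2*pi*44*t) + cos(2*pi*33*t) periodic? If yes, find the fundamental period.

f1 = 44 Hz, f2 = 33 Hz
Period T1 = 1/44, T2 = 1/33
Ratio T1/T2 = 33/44, which is rational.
The signal is periodic with fundamental period T = 1/GCD(44,33) = 1/11 s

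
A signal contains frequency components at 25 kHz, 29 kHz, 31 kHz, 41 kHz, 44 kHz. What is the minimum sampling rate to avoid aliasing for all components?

The highest frequency component is f_max = 44 kHz.
Nyquist rate = 2 * f_max = 2 * 44 kHz = 88 kHz.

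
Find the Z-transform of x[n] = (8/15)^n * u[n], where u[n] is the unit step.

The Z-transform of a^n * u[n] is z/(z-a) for |z| > |a|.
Here a = 8/15, so X(z) = z/(z - (8/15)) = 15z/(15z - 8)
ROC: |z| > 8/15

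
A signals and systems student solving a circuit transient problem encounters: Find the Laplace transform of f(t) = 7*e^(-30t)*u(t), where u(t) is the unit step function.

Standard Laplace transform pair:
e^(-at)*u(t) <-> 1/(s+a)
With a = 30: L{7*e^(-30t)*u(t)} = 7/(s+30), ROC: Re(s) > -30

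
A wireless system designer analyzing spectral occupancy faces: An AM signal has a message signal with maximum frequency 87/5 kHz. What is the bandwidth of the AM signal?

In AM (double-sideband), the bandwidth is twice the message frequency.
BW = 2 * f_m = 2 * 87/5 kHz = 174/5 kHz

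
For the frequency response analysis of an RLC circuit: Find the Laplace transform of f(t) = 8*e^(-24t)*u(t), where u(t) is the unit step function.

Standard Laplace transform pair:
e^(-at)*u(t) <-> 1/(s+a)
With a = 24: L{8*e^(-24t)*u(t)} = 8/(s+24), ROC: Re(s) > -24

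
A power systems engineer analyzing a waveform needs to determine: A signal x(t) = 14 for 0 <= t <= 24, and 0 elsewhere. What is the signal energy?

Energy = integral of |x(t)|^2 dt over the signal duration
= 14^2 * 24 = 196 * 24 = 4704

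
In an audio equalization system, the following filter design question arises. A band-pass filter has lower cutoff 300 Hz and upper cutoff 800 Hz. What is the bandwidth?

Bandwidth = f_high - f_low
= 800 Hz - 300 Hz = 500 Hz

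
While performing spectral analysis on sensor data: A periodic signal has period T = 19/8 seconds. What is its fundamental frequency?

The fundamental frequency is the reciprocal of the period.
f = 1/T = 1/(19/8) = 8/19 Hz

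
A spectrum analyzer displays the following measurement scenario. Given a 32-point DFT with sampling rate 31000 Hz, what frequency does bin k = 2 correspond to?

The frequency of DFT bin k is: f_k = k * f_s / N
f_2 = 2 * 31000 / 32 = 3875/2 Hz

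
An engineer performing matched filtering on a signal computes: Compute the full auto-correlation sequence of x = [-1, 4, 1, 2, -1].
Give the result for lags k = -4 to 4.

r_xx[k] = sum_m x[m]*x[m+k], indexed from 0, for k = -4 to 4:
  r_xx[-4] = x[4]*x[0] = 1
  r_xx[-3] = x[3]*x[0] + x[4]*x[1] = -6
  r_xx[-2] = x[2]*x[0] + x[3]*x[1] + x[4]*x[2] = 6
  r_xx[-1] = x[1]*x[0] + x[2]*x[1] + x[3]*x[2] + x[4]*x[3] = 0
  r_xx[0] = x[0]*x[0] + x[1]*x[1] + x[2]*x[2] + x[3]*x[3] + x[4]*x[4] = 23
  r_xx[1] = x[0]*x[1] + x[1]*x[2] + x[2]*x[3] + x[3]*x[4] = 0
  r_xx[2] = x[0]*x[2] + x[1]*x[3] + x[2]*x[4] = 6
  r_xx[3] = x[0]*x[3] + x[1]*x[4] = -6
  r_xx[4] = x[0]*x[4] = 1
r_xx = [1, -6, 6, 0, 23, 0, 6, -6, 1]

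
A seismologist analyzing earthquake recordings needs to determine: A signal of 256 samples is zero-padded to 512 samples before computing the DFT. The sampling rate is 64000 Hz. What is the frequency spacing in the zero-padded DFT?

Original DFT: N = 256, resolution = f_s/N = 64000/256 = 250 Hz
Zero-padded DFT: N = 512, resolution = f_s/N = 64000/512 = 125 Hz
Zero-padding interpolates the spectrum (finer frequency grid)
but does NOT improve the true spectral resolution (ability to resolve close frequencies).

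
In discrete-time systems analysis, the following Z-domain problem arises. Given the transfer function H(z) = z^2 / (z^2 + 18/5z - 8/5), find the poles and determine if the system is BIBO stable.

Poles are roots of the denominator: z^2 + 18/5z - 8/5 = 0.
Quadratic formula: z = [-(18/5) +/- sqrt((18/5)^2 - 4*(-8/5))] / 2
Discriminant = 324/25 + 32/5 = 484/25; sqrt = 22/5.
z = (-18/5 +/- 22/5) / 2 => z = 2/5 or z = -4.
|p1| = 4, |p2| = 2/5.
For BIBO stability, all poles must lie inside the unit circle (|p| < 1).
System is UNSTABLE since at least one |p| >= 1.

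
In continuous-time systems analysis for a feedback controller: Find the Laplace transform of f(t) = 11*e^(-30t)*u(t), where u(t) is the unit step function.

Standard Laplace transform pair:
e^(-at)*u(t) <-> 1/(s+a)
With a = 30: L{11*e^(-30t)*u(t)} = 11/(s+30), ROC: Re(s) > -30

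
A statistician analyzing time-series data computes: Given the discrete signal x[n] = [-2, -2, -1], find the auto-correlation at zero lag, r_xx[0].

The auto-correlation at zero lag r_xx[0] equals the signal energy.
r_xx[0] = sum of x[n]^2 = (-2)^2 + (-2)^2 + (-1)^2
= 4 + 4 + 1 = 9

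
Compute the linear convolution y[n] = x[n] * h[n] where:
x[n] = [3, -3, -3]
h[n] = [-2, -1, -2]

y[n] = sum_k x[k]*h[n-k]. Output length = len(x) + len(h) - 1 = 3 + 3 - 1 = 5.
y[0] = 3*-2 = -6
y[1] = -3*-2 + 3*-1 = 3
y[2] = -3*-2 + -3*-1 + 3*-2 = 3
y[3] = -3*-1 + -3*-2 = 9
y[4] = -3*-2 = 6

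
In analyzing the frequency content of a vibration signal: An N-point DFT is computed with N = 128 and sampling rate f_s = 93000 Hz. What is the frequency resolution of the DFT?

DFT frequency resolution = f_s / N
= 93000 / 128 = 11625/16 Hz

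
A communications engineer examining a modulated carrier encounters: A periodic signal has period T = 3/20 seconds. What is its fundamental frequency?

The fundamental frequency is the reciprocal of the period.
f = 1/T = 1/(3/20) = 20/3 Hz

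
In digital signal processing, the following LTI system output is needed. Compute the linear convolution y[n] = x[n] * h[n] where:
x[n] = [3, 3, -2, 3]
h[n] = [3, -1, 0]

y[n] = sum_k x[k]*h[n-k]. Output length = len(x) + len(h) - 1 = 4 + 3 - 1 = 6.
y[0] = 3*3 = 9
y[1] = 3*3 + 3*-1 = 6
y[2] = -2*3 + 3*-1 + 3*0 = -9
y[3] = 3*3 + -2*-1 + 3*0 = 11
y[4] = 3*-1 + -2*0 = -3
y[5] = 3*0 = 0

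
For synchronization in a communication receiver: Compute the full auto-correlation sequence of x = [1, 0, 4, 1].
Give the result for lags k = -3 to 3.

r_xx[k] = sum_m x[m]*x[m+k], indexed from 0, for k = -3 to 3:
  r_xx[-3] = x[3]*x[0] = 1
  r_xx[-2] = x[2]*x[0] + x[3]*x[1] = 4
  r_xx[-1] = x[1]*x[0] + x[2]*x[1] + x[3]*x[2] = 4
  r_xx[0] = x[0]*x[0] + x[1]*x[1] + x[2]*x[2] + x[3]*x[3] = 18
  r_xx[1] = x[0]*x[1] + x[1]*x[2] + x[2]*x[3] = 4
  r_xx[2] = x[0]*x[2] + x[1]*x[3] = 4
  r_xx[3] = x[0]*x[3] = 1
r_xx = [1, 4, 4, 18, 4, 4, 1]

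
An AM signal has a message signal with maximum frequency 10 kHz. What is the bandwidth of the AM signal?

In AM (double-sideband), the bandwidth is twice the message frequency.
BW = 2 * f_m = 2 * 10 kHz = 20 kHz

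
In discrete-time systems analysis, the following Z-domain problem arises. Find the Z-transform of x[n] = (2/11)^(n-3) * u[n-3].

Time-shifting property: if X(z) = Z{x[n]}, then Z{x[n-d]} = z^(-d) * X(z)
X(z) = z/(z - 2/11) for x[n] = (2/11)^n * u[n]
Z{x[n-3]} = z^(-3) * z/(z - 2/11) = z^(-2)/(z - 2/11)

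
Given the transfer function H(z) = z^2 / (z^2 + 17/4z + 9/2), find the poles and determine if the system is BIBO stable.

Poles are roots of the denominator: z^2 + 17/4z + 9/2 = 0.
Quadratic formula: z = [-(17/4) +/- sqrt((17/4)^2 - 4*(9/2))] / 2
Discriminant = 289/16 - 18 = 1/16; sqrt = 1/4.
z = (-17/4 +/- 1/4) / 2 => z = -2 or z = -9/4.
|p1| = 9/4, |p2| = 2.
For BIBO stability, all poles must lie inside the unit circle (|p| < 1).
System is UNSTABLE since at least one |p| >= 1.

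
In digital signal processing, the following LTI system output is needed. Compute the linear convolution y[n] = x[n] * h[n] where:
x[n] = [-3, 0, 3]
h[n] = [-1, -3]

y[n] = sum_k x[k]*h[n-k]. Output length = len(x) + len(h) - 1 = 3 + 2 - 1 = 4.
y[0] = -3*-1 = 3
y[1] = 0*-1 + -3*-3 = 9
y[2] = 3*-1 + 0*-3 = -3
y[3] = 3*-3 = -9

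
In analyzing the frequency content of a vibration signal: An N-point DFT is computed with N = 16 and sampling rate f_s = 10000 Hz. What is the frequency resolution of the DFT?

DFT frequency resolution = f_s / N
= 10000 / 16 = 625 Hz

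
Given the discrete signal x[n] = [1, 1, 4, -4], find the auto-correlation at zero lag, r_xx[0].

The auto-correlation at zero lag r_xx[0] equals the signal energy.
r_xx[0] = sum of x[n]^2 = 1^2 + 1^2 + 4^2 + (-4)^2
= 1 + 1 + 16 + 16 = 34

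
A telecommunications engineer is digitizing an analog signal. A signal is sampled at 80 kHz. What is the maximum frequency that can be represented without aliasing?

The maximum frequency that can be represented without aliasing
is the Nyquist frequency: f_max = f_s / 2 = 80 kHz / 2 = 40 kHz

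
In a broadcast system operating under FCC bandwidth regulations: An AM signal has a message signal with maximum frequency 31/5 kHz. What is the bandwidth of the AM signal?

In AM (double-sideband), the bandwidth is twice the message frequency.
BW = 2 * f_m = 2 * 31/5 kHz = 62/5 kHz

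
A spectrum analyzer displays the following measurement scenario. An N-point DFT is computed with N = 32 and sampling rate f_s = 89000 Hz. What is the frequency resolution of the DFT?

DFT frequency resolution = f_s / N
= 89000 / 32 = 11125/4 Hz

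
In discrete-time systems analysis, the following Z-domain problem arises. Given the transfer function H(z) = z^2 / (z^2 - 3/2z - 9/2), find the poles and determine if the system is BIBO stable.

Poles are roots of the denominator: z^2 - 3/2z - 9/2 = 0.
Quadratic formula: z = [-(-3/2) +/- sqrt((-3/2)^2 - 4*(-9/2))] / 2
Discriminant = 9/4 + 18 = 81/4; sqrt = 9/2.
z = (3/2 +/- 9/2) / 2 => z = 3 or z = -3/2.
|p1| = 3, |p2| = 3/2.
For BIBO stability, all poles must lie inside the unit circle (|p| < 1).
System is UNSTABLE since at least one |p| >= 1.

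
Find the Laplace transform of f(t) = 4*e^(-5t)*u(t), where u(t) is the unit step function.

Standard Laplace transform pair:
e^(-at)*u(t) <-> 1/(s+a)
With a = 5: L{4*e^(-5t)*u(t)} = 4/(s+5), ROC: Re(s) > -5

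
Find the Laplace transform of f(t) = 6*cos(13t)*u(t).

Standard pair: cos(wt)*u(t) <-> s/(s^2+w^2)
With w = 13: L{6*cos(13t)*u(t)} = 6s/(s^2+169)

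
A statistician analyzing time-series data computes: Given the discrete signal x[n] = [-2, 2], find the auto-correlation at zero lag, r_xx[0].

The auto-correlation at zero lag r_xx[0] equals the signal energy.
r_xx[0] = sum of x[n]^2 = (-2)^2 + 2^2
= 4 + 4 = 8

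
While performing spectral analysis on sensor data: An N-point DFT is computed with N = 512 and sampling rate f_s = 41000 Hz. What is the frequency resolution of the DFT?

DFT frequency resolution = f_s / N
= 41000 / 512 = 5125/64 Hz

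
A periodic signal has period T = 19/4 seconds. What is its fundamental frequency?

The fundamental frequency is the reciprocal of the period.
f = 1/T = 1/(19/4) = 4/19 Hz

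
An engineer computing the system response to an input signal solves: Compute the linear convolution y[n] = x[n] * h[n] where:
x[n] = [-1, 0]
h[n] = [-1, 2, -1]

y[n] = sum_k x[k]*h[n-k]. Output length = len(x) + len(h) - 1 = 2 + 3 - 1 = 4.
y[0] = -1*-1 = 1
y[1] = 0*-1 + -1*2 = -2
y[2] = 0*2 + -1*-1 = 1
y[3] = 0*-1 = 0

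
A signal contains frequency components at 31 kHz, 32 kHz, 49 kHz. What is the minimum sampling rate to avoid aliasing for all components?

The highest frequency component is f_max = 49 kHz.
Nyquist rate = 2 * f_max = 2 * 49 kHz = 98 kHz.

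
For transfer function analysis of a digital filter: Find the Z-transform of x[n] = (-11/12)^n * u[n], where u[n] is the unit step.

The Z-transform of a^n * u[n] is z/(z-a) for |z| > |a|.
Here a = -11/12, so X(z) = z/(z - (-11/12)) = 12z/(12z + 11)
ROC: |z| > 11/12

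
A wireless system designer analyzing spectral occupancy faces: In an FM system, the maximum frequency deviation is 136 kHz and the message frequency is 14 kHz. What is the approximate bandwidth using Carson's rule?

Carson's rule: BW = 2*(delta_f + f_m)
= 2*(136 + 14) kHz = 300 kHz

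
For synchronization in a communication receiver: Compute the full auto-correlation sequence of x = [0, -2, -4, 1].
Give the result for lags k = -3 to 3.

r_xx[k] = sum_m x[m]*x[m+k], indexed from 0, for k = -3 to 3:
  r_xx[-3] = x[3]*x[0] = 0
  r_xx[-2] = x[2]*x[0] + x[3]*x[1] = -2
  r_xx[-1] = x[1]*x[0] + x[2]*x[1] + x[3]*x[2] = 4
  r_xx[0] = x[0]*x[0] + x[1]*x[1] + x[2]*x[2] + x[3]*x[3] = 21
  r_xx[1] = x[0]*x[1] + x[1]*x[2] + x[2]*x[3] = 4
  r_xx[2] = x[0]*x[2] + x[1]*x[3] = -2
  r_xx[3] = x[0]*x[3] = 0
r_xx = [0, -2, 4, 21, 4, -2, 0]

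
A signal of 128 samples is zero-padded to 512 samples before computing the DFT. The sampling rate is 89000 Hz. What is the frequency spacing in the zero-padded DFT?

Original DFT: N = 128, resolution = f_s/N = 89000/128 = 11125/16 Hz
Zero-padded DFT: N = 512, resolution = f_s/N = 89000/512 = 11125/64 Hz
Zero-padding interpolates the spectrum (finer frequency grid)
but does NOT improve the true spectral resolution (ability to resolve close frequencies).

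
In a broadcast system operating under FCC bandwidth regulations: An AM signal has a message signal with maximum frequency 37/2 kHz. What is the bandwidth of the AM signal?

In AM (double-sideband), the bandwidth is twice the message frequency.
BW = 2 * f_m = 2 * 37/2 kHz = 37 kHz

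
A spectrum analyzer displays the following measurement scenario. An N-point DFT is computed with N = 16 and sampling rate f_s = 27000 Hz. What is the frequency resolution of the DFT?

DFT frequency resolution = f_s / N
= 27000 / 16 = 3375/2 Hz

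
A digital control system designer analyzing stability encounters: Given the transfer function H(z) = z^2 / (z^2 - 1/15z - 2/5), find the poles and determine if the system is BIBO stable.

Poles are roots of the denominator: z^2 - 1/15z - 2/5 = 0.
Quadratic formula: z = [-(-1/15) +/- sqrt((-1/15)^2 - 4*(-2/5))] / 2
Discriminant = 1/225 + 8/5 = 361/225; sqrt = 19/15.
z = (1/15 +/- 19/15) / 2 => z = 2/3 or z = -3/5.
|p1| = 2/3, |p2| = 3/5.
For BIBO stability, all poles must lie inside the unit circle (|p| < 1).
System is STABLE since both |p| < 1.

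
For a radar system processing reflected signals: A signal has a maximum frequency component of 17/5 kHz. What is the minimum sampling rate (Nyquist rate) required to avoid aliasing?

By the Nyquist-Shannon sampling theorem,
the minimum sampling rate (Nyquist rate) must be at least 2 * f_max.
Nyquist rate = 2 * 17/5 kHz = 34/5 kHz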